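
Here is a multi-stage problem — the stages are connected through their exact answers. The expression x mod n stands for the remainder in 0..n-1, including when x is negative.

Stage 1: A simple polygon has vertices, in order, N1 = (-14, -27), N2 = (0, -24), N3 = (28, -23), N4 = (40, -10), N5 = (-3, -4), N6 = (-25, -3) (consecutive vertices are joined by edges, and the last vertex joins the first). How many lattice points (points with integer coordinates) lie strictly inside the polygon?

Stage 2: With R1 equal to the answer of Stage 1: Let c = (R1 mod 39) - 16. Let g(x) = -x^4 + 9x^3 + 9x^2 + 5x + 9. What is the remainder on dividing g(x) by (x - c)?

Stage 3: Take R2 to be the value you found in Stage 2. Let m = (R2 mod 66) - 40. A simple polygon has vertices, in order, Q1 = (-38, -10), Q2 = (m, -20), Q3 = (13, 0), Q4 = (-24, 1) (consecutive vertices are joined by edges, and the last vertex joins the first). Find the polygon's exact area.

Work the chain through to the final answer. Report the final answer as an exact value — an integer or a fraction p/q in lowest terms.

Stage 1: cross terms: (-14*-24 - 0*-27)=336, (0*-23 - 28*-24)=672, (28*-10 - 40*-23)=640, (40*-4 - -3*-10)=-190, (-3*-3 - -25*-4)=-91, (-25*-27 - -14*-3)=633; twice the area = |2000| = 2000; area = 1000; boundary points = 1 + 1 + 1 + 1 + 1 + 1 = 6; strictly interior points = area - boundary/2 + 1 = 998; answer 998
Stage 2: R1 = 998; c = 7; remainder = value at the root: -1*(7)^4 + 9*(7)^3 + 9*(7)^2 + 5*(7)^1 + 9 = (-2401) + (3087) + (441) + (35) + (9) = 1171; answer 1171
Stage 3: R2 = 1171; m = 9; cross terms: (-38*-20 - 9*-10)=850, (9*0 - 13*-20)=260, (13*1 - -24*0)=13, (-24*-10 - -38*1)=278; twice the area = |1401| = 1401; area = 1401/2; answer 1401/2

1401/2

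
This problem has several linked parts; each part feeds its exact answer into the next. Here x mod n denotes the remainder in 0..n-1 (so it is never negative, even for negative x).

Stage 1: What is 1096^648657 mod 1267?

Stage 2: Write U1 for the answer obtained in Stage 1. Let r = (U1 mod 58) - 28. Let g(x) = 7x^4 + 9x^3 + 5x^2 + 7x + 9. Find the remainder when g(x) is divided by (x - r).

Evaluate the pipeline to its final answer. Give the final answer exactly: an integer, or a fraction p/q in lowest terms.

1194149

Stage 1: squarings mod 1267: 1096^1=1096, 1096^2=100, 1096^4=1131, 1096^8=758, 1096^16=613, 1096^32=737, 1096^64=893, 1096^128=506, 1096^256=102, 1096^512=268, 1096^1024=872, 1096^2048=184, 1096^4096=914, 1096^8192=443, 1096^16384=1131, 1096^32768=758, 1096^65536=613, 1096^131072=737, 1096^262144=893, 1096^524288=506; 1096^648657 = 1096^1 * 1096^16 * 1096^64 * 1096^128 * 1096^256 * 1096^1024 * 1096^8192 * 1096^16384 * 1096^32768 * 1096^65536 * 1096^524288 = 512 (mod 1267); answer 512
Stage 2: U1 = 512; r = 20; remainder = value at the root: 7*(20)^4 + 9*(20)^3 + 5*(20)^2 + 7*(20)^1 + 9 = (1120000) + (72000) + (2000) + (140) + (9) = 1194149; answer 1194149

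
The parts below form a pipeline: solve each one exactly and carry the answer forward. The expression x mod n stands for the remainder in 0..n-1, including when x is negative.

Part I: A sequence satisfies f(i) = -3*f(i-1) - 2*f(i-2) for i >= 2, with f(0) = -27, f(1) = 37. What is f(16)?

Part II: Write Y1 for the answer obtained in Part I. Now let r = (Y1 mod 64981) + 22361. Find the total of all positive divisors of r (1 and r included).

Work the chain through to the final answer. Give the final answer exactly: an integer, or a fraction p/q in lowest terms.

Part I: f(2) = -3*(37) - 2*(-27) = -57; iterating: f(2)=-57, f(3)=97, f(4)=-177, f(5)=337, f(6)=-657, f(7)=1297, f(8)=-2577, f(9)=5137, f(10)=-10257, f(11)=20497, f(12)=-40977, f(13)=81937, f(14)=-163857, f(15)=327697, f(16)=-655377; answer -655377
Part II: Y1 = -655377; r = 81775; 81775 = 5^2 * 3271; sigma = (1 + 5 + 25) * (1 + 3271) = 31 * 3272 = 101432; answer 101432

101432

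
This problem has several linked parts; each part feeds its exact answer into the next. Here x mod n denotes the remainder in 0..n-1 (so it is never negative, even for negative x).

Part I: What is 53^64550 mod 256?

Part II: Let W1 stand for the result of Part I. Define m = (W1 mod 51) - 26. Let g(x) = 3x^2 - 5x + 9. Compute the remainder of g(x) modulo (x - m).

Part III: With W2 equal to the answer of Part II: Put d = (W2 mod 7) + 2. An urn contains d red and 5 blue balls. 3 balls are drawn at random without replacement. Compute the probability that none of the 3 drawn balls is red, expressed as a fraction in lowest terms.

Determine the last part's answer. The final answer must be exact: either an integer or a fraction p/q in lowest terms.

2/7

Part I: squarings mod 256: 53^1=53, 53^2=249, 53^4=49, 53^8=97, 53^16=193, 53^32=129, 53^64=1, 53^128=1, 53^256=1, 53^512=1, 53^1024=1, 53^2048=1, 53^4096=1, 53^8192=1, 53^16384=1, 53^32768=1; 53^64550 = 53^2 * 53^4 * 53^32 * 53^1024 * 53^2048 * 53^4096 * 53^8192 * 53^16384 * 53^32768 = 41 (mod 256); answer 41
Part II: W1 = 41; m = 15; remainder = value at the root: 3*(15)^2 - 5*(15)^1 + 9 = (675) + (-75) + (9) = 609; answer 609
Part III: W2 = 609; d = 2; total draws C(7,3) = 35; favorable C(5,3) = 10; P = 2/7; answer 2/7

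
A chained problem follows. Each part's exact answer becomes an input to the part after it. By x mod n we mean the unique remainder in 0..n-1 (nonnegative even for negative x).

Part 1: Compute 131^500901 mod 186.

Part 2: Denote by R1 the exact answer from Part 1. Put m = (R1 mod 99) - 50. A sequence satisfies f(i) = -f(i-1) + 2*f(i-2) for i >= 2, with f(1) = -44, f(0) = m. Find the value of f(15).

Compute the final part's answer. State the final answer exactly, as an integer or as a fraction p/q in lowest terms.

Part 1: squarings mod 186: 131^1=131, 131^2=49, 131^4=169, 131^8=103, 131^16=7, 131^32=49, 131^64=169, 131^128=103, 131^256=7, 131^512=49, 131^1024=169, 131^2048=103, 131^4096=7, 131^8192=49, 131^16384=169, 131^32768=103, 131^65536=7, 131^131072=49, 131^262144=169; 131^500901 = 131^1 * 131^4 * 131^32 * 131^128 * 131^1024 * 131^8192 * 131^32768 * 131^65536 * 131^131072 * 131^262144 = 35 (mod 186); answer 35
Part 2: R1 = 35; m = -15; f(2) = -1*(-44) + 2*(-15) = 14; iterating: f(2)=14, f(3)=-102, f(4)=130, f(5)=-334, f(6)=594, f(7)=-1262, f(8)=2450, f(9)=-4974, f(10)=9874, f(11)=-19822, f(12)=39570, f(13)=-79214, f(14)=158354, f(15)=-316782; answer -316782

-316782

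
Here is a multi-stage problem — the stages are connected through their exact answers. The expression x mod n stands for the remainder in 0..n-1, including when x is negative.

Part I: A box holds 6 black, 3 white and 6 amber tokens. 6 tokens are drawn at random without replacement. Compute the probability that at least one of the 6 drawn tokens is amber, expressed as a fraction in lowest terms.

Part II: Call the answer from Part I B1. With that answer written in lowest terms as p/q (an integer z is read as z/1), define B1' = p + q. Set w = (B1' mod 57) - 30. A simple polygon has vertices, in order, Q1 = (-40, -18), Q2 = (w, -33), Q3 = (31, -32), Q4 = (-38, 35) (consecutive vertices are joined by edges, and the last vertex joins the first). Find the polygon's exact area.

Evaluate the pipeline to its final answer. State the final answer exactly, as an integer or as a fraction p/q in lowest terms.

2008

Part I: total draws C(15,6) = 5005; complement C(9,6) = 84; favorable 5005 - 84 = 4921; P = 703/715; answer 703/715
Part II: B1 = 703/715; threaded value p + q = 1418; w = 20; cross terms: (-40*-33 - 20*-18)=1680, (20*-32 - 31*-33)=383, (31*35 - -38*-32)=-131, (-38*-18 - -40*35)=2084; twice the area = |4016| = 4016; area = 2008; answer 2008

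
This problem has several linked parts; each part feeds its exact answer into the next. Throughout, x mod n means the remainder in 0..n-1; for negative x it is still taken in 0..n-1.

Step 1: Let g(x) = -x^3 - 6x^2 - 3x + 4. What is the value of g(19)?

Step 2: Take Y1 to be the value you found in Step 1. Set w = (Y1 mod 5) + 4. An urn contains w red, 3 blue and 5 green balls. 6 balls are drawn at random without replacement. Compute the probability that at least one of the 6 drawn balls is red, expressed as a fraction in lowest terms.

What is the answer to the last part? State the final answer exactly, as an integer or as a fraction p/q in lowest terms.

Step 1: -1*(19)^3 - 6*(19)^2 - 3*(19)^1 + 4 = (-6859) + (-2166) + (-57) + (4) = -9078; answer -9078
Step 2: Y1 = -9078; w = 6; total draws C(14,6) = 3003; complement C(8,6) = 28; favorable 3003 - 28 = 2975; P = 425/429; answer 425/429

425/429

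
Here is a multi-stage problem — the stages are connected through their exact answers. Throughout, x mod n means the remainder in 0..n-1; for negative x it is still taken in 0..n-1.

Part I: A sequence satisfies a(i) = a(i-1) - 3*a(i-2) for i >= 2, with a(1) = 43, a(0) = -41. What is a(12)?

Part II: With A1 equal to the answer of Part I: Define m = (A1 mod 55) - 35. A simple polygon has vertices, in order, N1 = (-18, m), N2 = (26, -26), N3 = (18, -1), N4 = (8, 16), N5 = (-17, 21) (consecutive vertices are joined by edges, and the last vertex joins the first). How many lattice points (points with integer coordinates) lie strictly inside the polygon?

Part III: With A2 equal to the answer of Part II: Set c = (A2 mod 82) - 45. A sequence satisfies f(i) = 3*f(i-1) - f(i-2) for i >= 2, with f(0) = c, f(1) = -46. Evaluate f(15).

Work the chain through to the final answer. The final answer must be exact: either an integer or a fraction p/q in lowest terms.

-39862895

Part I: a(2) = 1*(43) - 3*(-41) = 166; iterating: a(2)=166, a(3)=37, a(4)=-461, a(5)=-572, a(6)=811, a(7)=2527, a(8)=94, a(9)=-7487, a(10)=-7769, a(11)=14692, a(12)=37999; answer 37999
Part II: A1 = 37999; m = 14; cross terms: (-18*-26 - 26*14)=104, (26*-1 - 18*-26)=442, (18*16 - 8*-1)=296, (8*21 - -17*16)=440, (-17*14 - -18*21)=140; twice the area = |1422| = 1422; area = 711; boundary points = 4 + 1 + 1 + 5 + 1 = 12; strictly interior points = area - boundary/2 + 1 = 706; answer 706
Part III: A2 = 706; c = 5; f(2) = 3*(-46) - 1*(5) = -143; iterating: f(2)=-143, f(3)=-383, f(4)=-1006, f(5)=-2635, f(6)=-6899, f(7)=-18062, f(8)=-47287, f(9)=-123799, f(10)=-324110, f(11)=-848531, f(12)=-2221483, f(13)=-5815918, f(14)=-15226271, f(15)=-39862895; answer -39862895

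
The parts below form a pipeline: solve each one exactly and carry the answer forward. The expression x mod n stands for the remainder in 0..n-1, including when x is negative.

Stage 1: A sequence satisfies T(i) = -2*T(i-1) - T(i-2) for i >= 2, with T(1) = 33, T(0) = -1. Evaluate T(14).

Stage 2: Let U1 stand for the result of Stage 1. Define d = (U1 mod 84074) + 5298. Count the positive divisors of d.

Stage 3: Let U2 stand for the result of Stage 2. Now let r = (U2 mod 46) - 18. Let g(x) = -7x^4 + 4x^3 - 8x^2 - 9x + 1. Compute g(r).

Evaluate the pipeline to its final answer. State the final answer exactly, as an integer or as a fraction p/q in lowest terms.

Stage 1: T(2) = -2*(33) - 1*(-1) = -65; iterating: T(2)=-65, T(3)=97, T(4)=-129, T(5)=161, T(6)=-193, T(7)=225, T(8)=-257, T(9)=289, T(10)=-321, T(11)=353, T(12)=-385, T(13)=417, T(14)=-449; answer -449
Stage 2: U1 = -449; d = 88923; 88923 = 3 * 29641; number of divisors = (1+1) * (1+1) = 4; answer 4
Stage 3: U2 = 4; r = -14; -7*(-14)^4 + 4*(-14)^3 - 8*(-14)^2 - 9*(-14)^1 + 1 = (-268912) + (-10976) + (-1568) + (126) + (1) = -281329; answer -281329

-281329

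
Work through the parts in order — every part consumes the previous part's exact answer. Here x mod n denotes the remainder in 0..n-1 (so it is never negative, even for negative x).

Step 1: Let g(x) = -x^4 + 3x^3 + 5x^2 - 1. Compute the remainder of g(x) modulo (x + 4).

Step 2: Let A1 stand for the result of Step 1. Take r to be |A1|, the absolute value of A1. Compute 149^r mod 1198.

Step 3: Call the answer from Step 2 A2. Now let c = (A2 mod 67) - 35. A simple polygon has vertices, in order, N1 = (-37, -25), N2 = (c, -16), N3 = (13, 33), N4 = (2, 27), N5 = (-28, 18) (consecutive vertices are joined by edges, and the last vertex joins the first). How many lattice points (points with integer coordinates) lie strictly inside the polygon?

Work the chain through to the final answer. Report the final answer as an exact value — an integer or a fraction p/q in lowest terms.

1502

Step 1: remainder = value at the root: -1*(-4)^4 + 3*(-4)^3 + 5*(-4)^2 - 1 = (-256) + (-192) + (80) + (-1) = -369; answer -369
Step 2: A1 = -369; r = 369; squarings mod 1198: 149^1=149, 149^2=637, 149^4=845, 149^8=17, 149^16=289, 149^32=859, 149^64=1111, 149^128=381, 149^256=203; 149^369 = 149^1 * 149^16 * 149^32 * 149^64 * 149^256 = 433 (mod 1198); answer 433
Step 3: A2 = 433; c = -4; cross terms: (-37*-16 - -4*-25)=492, (-4*33 - 13*-16)=76, (13*27 - 2*33)=285, (2*18 - -28*27)=792, (-28*-25 - -37*18)=1366; twice the area = |3011| = 3011; area = 3011/2; boundary points = 3 + 1 + 1 + 3 + 1 = 9; strictly interior points = area - boundary/2 + 1 = 1502; answer 1502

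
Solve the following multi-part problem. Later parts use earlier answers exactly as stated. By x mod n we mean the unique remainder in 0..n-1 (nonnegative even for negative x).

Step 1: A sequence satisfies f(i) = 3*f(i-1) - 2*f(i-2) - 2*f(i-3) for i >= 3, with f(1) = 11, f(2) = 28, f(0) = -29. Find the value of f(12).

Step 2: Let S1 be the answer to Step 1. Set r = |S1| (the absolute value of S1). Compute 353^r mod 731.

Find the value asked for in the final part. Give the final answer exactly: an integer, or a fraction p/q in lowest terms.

Step 1: f(3) = 3*(28) - 2*(11) - 2*(-29) = 120; iterating: f(3)=120, f(4)=282, f(5)=550, f(6)=846, f(7)=874, f(8)=-170, f(9)=-3950, f(10)=-13258, f(11)=-31534, f(12)=-60186; answer -60186
Step 2: S1 = -60186; r = 60186; squarings mod 731: 353^1=353, 353^2=339, 353^4=154, 353^8=324, 353^16=443, 353^32=341, 353^64=52, 353^128=511, 353^256=154, 353^512=324, 353^1024=443, 353^2048=341, 353^4096=52, 353^8192=511, 353^16384=154, 353^32768=324; 353^60186 = 353^2 * 353^8 * 353^16 * 353^256 * 353^512 * 353^2048 * 353^8192 * 353^16384 * 353^32768 = 560 (mod 731); answer 560

560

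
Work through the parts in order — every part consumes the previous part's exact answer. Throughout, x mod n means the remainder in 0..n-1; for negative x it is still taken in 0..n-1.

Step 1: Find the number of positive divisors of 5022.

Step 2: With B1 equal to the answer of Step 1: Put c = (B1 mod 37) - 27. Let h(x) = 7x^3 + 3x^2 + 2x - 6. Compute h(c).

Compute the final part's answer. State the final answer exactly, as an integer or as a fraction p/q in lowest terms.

Step 1: 5022 = 2 * 3^4 * 31; number of divisors = (1+1) * (4+1) * (1+1) = 20; answer 20
Step 2: B1 = 20; c = -7; 7*(-7)^3 + 3*(-7)^2 + 2*(-7)^1 - 6 = (-2401) + (147) + (-14) + (-6) = -2274; answer -2274

-2274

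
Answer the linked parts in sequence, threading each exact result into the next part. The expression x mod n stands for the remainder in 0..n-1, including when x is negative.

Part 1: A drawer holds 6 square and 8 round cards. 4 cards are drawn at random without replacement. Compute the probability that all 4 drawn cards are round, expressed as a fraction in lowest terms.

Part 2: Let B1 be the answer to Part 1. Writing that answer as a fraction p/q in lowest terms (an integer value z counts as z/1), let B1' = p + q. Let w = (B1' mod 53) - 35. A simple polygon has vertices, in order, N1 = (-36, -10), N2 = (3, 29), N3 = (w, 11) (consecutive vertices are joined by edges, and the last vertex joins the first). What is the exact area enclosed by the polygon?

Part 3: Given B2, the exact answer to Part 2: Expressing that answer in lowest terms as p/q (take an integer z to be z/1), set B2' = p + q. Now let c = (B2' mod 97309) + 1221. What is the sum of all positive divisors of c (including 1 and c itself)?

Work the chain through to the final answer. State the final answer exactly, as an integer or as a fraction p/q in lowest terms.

Part 1: total draws C(14,4) = 1001; favorable C(8,4) = 70; P = 10/143; answer 10/143
Part 2: B1 = 10/143; threaded value p + q = 153; w = 12; cross terms: (-36*29 - 3*-10)=-1014, (3*11 - 12*29)=-315, (12*-10 - -36*11)=276; twice the area = |-1053| = 1053; area = 1053/2; answer 1053/2
Part 3: B2 = 1053/2; threaded value p + q = 1055; c = 2276; 2276 = 2^2 * 569; sigma = (1 + 2 + 4) * (1 + 569) = 7 * 570 = 3990; answer 3990

3990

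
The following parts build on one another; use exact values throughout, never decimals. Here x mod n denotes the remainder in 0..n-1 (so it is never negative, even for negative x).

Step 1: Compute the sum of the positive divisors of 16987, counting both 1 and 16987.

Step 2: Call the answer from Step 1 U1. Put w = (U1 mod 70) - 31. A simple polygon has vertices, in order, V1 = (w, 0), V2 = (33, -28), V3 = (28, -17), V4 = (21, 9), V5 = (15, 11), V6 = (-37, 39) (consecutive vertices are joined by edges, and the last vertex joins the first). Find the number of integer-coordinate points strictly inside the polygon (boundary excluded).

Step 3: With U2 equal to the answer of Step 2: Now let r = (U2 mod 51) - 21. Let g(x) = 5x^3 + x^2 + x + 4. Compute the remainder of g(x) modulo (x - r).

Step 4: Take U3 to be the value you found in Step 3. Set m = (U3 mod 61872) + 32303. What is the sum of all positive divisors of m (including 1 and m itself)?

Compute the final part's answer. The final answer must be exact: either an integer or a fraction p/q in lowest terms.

Step 1: 16987 is prime, so its only divisors are 1 and 16987; sigma = 1 + 16987 = 16988; answer 16988
Step 2: U1 = 16988; w = 17; cross terms: (17*-28 - 33*0)=-476, (33*-17 - 28*-28)=223, (28*9 - 21*-17)=609, (21*11 - 15*9)=96, (15*39 - -37*11)=992, (-37*0 - 17*39)=-663; twice the area = |781| = 781; area = 781/2; boundary points = 4 + 1 + 1 + 2 + 4 + 3 = 15; strictly interior points = area - boundary/2 + 1 = 384; answer 384
Step 3: U2 = 384; r = 6; remainder = value at the root: 5*(6)^3 + 1*(6)^2 + 1*(6)^1 + 4 = (1080) + (36) + (6) + (4) = 1126; answer 1126
Step 4: U3 = 1126; m = 33429; 33429 = 3 * 11 * 1013; sigma = (1 + 3) * (1 + 11) * (1 + 1013) = 4 * 12 * 1014 = 48672; answer 48672

48672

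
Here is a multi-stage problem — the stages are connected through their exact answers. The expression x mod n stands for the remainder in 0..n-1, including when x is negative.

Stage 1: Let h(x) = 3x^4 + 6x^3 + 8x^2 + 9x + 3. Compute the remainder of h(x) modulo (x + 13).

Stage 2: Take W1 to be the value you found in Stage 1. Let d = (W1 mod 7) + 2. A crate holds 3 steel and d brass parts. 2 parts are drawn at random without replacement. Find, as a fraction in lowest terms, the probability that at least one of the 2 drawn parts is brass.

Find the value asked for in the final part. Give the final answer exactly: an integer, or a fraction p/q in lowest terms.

Stage 1: remainder = value at the root: 3*(-13)^4 + 6*(-13)^3 + 8*(-13)^2 + 9*(-13)^1 + 3 = (85683) + (-13182) + (1352) + (-117) + (3) = 73739; answer 73739
Stage 2: W1 = 73739; d = 3; total draws C(6,2) = 15; complement C(3,2) = 3; favorable 15 - 3 = 12; P = 4/5; answer 4/5

4/5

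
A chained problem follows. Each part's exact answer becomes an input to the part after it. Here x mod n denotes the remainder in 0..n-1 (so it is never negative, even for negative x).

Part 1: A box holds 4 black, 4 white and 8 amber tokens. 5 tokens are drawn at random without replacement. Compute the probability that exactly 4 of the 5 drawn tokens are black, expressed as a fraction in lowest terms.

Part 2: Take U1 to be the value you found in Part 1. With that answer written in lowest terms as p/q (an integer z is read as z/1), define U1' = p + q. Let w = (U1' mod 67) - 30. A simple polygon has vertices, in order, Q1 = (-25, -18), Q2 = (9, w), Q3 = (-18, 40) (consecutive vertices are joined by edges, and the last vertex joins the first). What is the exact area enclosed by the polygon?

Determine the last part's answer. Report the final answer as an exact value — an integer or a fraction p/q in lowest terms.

923

Part 1: total draws C(16,5) = 4368; favorable C(4,4)*C(12,1) = 12; P = 1/364; answer 1/364
Part 2: U1 = 1/364; threaded value p + q = 365; w = 0; cross terms: (-25*0 - 9*-18)=162, (9*40 - -18*0)=360, (-18*-18 - -25*40)=1324; twice the area = |1846| = 1846; area = 923; answer 923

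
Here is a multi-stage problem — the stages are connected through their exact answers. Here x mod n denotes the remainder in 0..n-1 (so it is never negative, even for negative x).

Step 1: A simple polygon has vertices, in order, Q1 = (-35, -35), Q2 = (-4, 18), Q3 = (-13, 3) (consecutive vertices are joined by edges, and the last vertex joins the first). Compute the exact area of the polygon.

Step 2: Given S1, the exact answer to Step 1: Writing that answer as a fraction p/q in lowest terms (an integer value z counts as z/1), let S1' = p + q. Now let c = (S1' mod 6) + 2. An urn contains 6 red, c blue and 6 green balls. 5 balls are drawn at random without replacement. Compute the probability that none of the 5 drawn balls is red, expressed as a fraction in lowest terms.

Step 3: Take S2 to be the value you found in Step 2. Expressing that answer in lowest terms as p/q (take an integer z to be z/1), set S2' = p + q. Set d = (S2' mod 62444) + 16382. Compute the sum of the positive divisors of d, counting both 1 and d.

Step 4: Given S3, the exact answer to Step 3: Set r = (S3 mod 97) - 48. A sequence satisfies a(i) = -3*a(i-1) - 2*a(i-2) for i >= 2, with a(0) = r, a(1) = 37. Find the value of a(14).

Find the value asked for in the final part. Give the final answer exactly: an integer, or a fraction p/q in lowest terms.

-1179541

Step 1: cross terms: (-35*18 - -4*-35)=-770, (-4*3 - -13*18)=222, (-13*-35 - -35*3)=560; twice the area = |12| = 12; area = 6; answer 6
Step 2: S1 = 6; threaded value p + q = 7; c = 3; total draws C(15,5) = 3003; favorable C(9,5) = 126; P = 6/143; answer 6/143
Step 3: S2 = 6/143; threaded value p + q = 149; d = 16531; 16531 = 61 * 271; sigma = (1 + 61) * (1 + 271) = 62 * 272 = 16864; answer 16864
Step 4: S3 = 16864; r = 35; a(2) = -3*(37) - 2*(35) = -181; iterating: a(2)=-181, a(3)=469, a(4)=-1045, a(5)=2197, a(6)=-4501, a(7)=9109, a(8)=-18325, a(9)=36757, a(10)=-73621, a(11)=147349, a(12)=-294805, a(13)=589717, a(14)=-1179541; answer -1179541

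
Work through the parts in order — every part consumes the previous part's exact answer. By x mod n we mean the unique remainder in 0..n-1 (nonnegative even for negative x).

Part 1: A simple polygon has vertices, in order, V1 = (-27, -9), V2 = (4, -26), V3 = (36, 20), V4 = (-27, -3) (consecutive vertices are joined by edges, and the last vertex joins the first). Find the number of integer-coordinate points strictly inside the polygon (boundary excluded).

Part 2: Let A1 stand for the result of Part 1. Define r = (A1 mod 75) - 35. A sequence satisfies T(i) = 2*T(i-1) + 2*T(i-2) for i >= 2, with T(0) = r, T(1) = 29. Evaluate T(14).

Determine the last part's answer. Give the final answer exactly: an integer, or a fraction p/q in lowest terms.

13533312

Part 1: cross terms: (-27*-26 - 4*-9)=738, (4*20 - 36*-26)=1016, (36*-3 - -27*20)=432, (-27*-9 - -27*-3)=162; twice the area = |2348| = 2348; area = 1174; boundary points = 1 + 2 + 1 + 6 = 10; strictly interior points = area - boundary/2 + 1 = 1170; answer 1170
Part 2: A1 = 1170; r = 10; T(2) = 2*(29) + 2*(10) = 78; iterating: T(2)=78, T(3)=214, T(4)=584, T(5)=1596, T(6)=4360, T(7)=11912, T(8)=32544, T(9)=88912, T(10)=242912, T(11)=663648, T(12)=1813120, T(13)=4953536, T(14)=13533312; answer 13533312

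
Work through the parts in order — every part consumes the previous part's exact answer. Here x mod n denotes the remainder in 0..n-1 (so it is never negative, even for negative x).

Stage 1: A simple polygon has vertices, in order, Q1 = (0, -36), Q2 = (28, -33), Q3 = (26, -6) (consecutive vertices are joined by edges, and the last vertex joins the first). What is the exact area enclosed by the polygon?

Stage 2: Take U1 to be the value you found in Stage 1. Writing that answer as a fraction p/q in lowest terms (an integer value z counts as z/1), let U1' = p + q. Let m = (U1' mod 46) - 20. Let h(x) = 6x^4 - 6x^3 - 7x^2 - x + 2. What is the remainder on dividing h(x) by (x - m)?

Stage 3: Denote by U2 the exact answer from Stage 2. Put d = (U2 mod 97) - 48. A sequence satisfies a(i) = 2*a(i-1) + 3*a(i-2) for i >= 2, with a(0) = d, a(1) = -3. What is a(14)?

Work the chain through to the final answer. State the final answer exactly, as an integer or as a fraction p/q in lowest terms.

-59787147

Stage 1: cross terms: (0*-33 - 28*-36)=1008, (28*-6 - 26*-33)=690, (26*-36 - 0*-6)=-936; twice the area = |762| = 762; area = 381; answer 381
Stage 2: U1 = 381; threaded value p + q = 382; m = -6; remainder = value at the root: 6*(-6)^4 - 6*(-6)^3 - 7*(-6)^2 - 1*(-6)^1 + 2 = (7776) + (1296) + (-252) + (6) + (2) = 8828; answer 8828
Stage 3: U2 = 8828; d = -47; a(2) = 2*(-3) + 3*(-47) = -147; iterating: a(2)=-147, a(3)=-303, a(4)=-1047, a(5)=-3003, a(6)=-9147, a(7)=-27303, a(8)=-82047, a(9)=-246003, a(10)=-738147, a(11)=-2214303, a(12)=-6643047, a(13)=-19929003, a(14)=-59787147; answer -59787147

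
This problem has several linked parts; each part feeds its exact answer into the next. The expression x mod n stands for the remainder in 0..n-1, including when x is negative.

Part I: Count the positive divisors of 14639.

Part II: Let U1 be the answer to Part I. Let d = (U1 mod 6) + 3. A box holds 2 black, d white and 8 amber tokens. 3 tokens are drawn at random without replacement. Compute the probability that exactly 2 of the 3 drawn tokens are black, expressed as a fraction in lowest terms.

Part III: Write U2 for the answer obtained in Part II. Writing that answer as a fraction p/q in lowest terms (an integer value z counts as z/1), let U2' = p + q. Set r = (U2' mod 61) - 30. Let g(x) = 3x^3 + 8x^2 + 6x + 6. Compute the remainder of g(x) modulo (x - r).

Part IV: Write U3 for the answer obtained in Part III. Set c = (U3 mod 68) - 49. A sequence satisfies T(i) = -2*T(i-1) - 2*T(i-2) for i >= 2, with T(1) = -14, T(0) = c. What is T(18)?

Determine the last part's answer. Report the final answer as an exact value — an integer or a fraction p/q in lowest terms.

Part I: 14639 is prime, so its only divisors are 1 and 14639; count = 2; answer 2
Part II: U1 = 2; d = 5; total draws C(15,3) = 455; favorable C(2,2)*C(13,1) = 13; P = 1/35; answer 1/35
Part III: U2 = 1/35; threaded value p + q = 36; r = 6; remainder = value at the root: 3*(6)^3 + 8*(6)^2 + 6*(6)^1 + 6 = (648) + (288) + (36) + (6) = 978; answer 978
Part IV: U3 = 978; c = -23; T(2) = -2*(-14) - 2*(-23) = 74; iterating: T(2)=74, T(3)=-120, T(4)=92, T(5)=56, T(6)=-296, T(7)=480, T(8)=-368, T(9)=-224, T(10)=1184, T(11)=-1920, T(12)=1472, T(13)=896, T(14)=-4736, T(15)=7680, T(16)=-5888, T(17)=-3584, T(18)=18944; answer 18944

18944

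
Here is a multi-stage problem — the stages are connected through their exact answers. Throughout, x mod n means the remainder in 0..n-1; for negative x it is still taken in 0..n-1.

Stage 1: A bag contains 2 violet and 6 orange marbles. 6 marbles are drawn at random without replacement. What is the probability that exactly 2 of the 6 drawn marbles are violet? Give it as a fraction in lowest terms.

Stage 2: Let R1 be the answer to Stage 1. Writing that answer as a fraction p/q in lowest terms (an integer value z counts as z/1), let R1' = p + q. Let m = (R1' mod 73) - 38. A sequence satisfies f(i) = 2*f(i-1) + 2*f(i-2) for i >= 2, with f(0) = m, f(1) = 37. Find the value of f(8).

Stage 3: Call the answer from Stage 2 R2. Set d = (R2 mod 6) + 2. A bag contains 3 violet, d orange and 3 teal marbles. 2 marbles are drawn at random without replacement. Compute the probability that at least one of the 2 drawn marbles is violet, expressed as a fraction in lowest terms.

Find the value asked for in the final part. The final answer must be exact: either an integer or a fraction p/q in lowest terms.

Stage 1: total draws C(8,6) = 28; favorable C(2,2)*C(6,4) = 15; P = 15/28; answer 15/28
Stage 2: R1 = 15/28; threaded value p + q = 43; m = 5; f(2) = 2*(37) + 2*(5) = 84; iterating: f(2)=84, f(3)=242, f(4)=652, f(5)=1788, f(6)=4880, f(7)=13336, f(8)=36432; answer 36432
Stage 3: R2 = 36432; d = 2; total draws C(8,2) = 28; complement C(5,2) = 10; favorable 28 - 10 = 18; P = 9/14; answer 9/14

9/14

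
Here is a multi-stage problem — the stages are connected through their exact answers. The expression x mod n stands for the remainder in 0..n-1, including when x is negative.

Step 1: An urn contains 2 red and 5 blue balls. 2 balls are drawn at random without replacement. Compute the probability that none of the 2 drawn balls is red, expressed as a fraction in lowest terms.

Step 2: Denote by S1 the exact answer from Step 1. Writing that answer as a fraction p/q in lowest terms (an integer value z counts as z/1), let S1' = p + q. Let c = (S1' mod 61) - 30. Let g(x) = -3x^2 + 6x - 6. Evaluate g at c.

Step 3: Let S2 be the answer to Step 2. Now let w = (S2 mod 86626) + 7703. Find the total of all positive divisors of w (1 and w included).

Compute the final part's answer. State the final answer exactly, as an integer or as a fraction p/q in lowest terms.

Step 1: total draws C(7,2) = 21; favorable C(5,2) = 10; P = 10/21; answer 10/21
Step 2: S1 = 10/21; threaded value p + q = 31; c = 1; -3*(1)^2 + 6*(1)^1 - 6 = (-3) + (6) + (-6) = -3; answer -3
Step 3: S2 = -3; w = 94326; 94326 = 2 * 3 * 79 * 199; sigma = (1 + 2) * (1 + 3) * (1 + 79) * (1 + 199) = 3 * 4 * 80 * 200 = 192000; answer 192000

192000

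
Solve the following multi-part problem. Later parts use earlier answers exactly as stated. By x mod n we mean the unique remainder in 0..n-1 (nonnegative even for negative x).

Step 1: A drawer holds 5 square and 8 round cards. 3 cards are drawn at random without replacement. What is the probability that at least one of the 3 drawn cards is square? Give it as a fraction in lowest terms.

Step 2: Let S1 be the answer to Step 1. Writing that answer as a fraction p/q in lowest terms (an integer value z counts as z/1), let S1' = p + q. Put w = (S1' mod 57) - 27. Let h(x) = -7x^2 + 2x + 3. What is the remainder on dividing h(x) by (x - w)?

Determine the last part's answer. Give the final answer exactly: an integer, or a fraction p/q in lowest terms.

-54

Step 1: total draws C(13,3) = 286; complement C(8,3) = 56; favorable 286 - 56 = 230; P = 115/143; answer 115/143
Step 2: S1 = 115/143; threaded value p + q = 258; w = 3; remainder = value at the root: -7*(3)^2 + 2*(3)^1 + 3 = (-63) + (6) + (3) = -54; answer -54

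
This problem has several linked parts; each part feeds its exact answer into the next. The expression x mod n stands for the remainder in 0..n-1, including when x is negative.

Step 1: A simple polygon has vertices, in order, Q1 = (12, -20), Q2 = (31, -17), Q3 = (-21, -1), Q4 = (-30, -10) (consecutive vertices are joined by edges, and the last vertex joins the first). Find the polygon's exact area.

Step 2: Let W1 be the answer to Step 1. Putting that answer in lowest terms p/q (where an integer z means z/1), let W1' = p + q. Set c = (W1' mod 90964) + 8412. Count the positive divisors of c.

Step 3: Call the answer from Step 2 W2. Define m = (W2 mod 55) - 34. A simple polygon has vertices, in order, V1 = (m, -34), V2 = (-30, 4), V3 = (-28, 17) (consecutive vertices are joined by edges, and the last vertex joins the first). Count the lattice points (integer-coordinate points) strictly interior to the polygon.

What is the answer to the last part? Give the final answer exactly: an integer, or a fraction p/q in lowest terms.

Step 1: cross terms: (12*-17 - 31*-20)=416, (31*-1 - -21*-17)=-388, (-21*-10 - -30*-1)=180, (-30*-20 - 12*-10)=720; twice the area = |928| = 928; area = 464; answer 464
Step 2: W1 = 464; threaded value p + q = 465; c = 8877; 8877 = 3 * 11 * 269; number of divisors = (1+1) * (1+1) * (1+1) = 8; answer 8
Step 3: W2 = 8; m = -26; cross terms: (-26*4 - -30*-34)=-1124, (-30*17 - -28*4)=-398, (-28*-34 - -26*17)=1394; twice the area = |-128| = 128; area = 64; boundary points = 2 + 1 + 1 = 4; strictly interior points = area - boundary/2 + 1 = 63; answer 63

63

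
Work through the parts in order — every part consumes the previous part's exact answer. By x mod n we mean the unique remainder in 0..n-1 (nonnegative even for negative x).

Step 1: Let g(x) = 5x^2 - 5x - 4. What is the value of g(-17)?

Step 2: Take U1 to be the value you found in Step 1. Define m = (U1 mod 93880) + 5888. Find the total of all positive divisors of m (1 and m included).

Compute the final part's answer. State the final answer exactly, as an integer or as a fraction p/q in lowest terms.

12168

Step 1: 5*(-17)^2 - 5*(-17)^1 - 4 = (1445) + (85) + (-4) = 1526; answer 1526
Step 2: U1 = 1526; m = 7414; 7414 = 2 * 11 * 337; sigma = (1 + 2) * (1 + 11) * (1 + 337) = 3 * 12 * 338 = 12168; answer 12168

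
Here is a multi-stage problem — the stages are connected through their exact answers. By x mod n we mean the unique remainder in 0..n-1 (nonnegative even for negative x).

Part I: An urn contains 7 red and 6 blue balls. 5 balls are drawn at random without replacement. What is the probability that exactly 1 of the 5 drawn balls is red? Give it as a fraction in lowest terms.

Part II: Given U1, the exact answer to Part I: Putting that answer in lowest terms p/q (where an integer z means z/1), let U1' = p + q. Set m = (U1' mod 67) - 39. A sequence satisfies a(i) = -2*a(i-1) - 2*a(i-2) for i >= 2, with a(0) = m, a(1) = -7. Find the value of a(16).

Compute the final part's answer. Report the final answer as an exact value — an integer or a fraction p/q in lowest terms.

5888

Part I: total draws C(13,5) = 1287; favorable C(7,1)*C(6,4) = 105; P = 35/429; answer 35/429
Part II: U1 = 35/429; threaded value p + q = 464; m = 23; a(2) = -2*(-7) - 2*(23) = -32; iterating: a(2)=-32, a(3)=78, a(4)=-92, a(5)=28, a(6)=128, a(7)=-312, a(8)=368, a(9)=-112, a(10)=-512, a(11)=1248, a(12)=-1472, a(13)=448, a(14)=2048, a(15)=-4992, a(16)=5888; answer 5888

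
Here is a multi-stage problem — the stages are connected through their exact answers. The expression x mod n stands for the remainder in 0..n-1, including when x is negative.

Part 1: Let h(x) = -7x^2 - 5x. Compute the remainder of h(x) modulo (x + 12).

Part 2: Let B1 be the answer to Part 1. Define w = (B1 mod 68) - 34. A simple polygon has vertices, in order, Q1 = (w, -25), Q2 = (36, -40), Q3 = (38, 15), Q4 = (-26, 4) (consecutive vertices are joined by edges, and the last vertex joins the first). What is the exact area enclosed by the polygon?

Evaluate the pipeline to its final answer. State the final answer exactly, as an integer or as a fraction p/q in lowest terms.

Part 1: remainder = value at the root: -7*(-12)^2 - 5*(-12)^1 = (-1008) + (60) = -948; answer -948
Part 2: B1 = -948; w = -30; cross terms: (-30*-40 - 36*-25)=2100, (36*15 - 38*-40)=2060, (38*4 - -26*15)=542, (-26*-25 - -30*4)=770; twice the area = |5472| = 5472; area = 2736; answer 2736

2736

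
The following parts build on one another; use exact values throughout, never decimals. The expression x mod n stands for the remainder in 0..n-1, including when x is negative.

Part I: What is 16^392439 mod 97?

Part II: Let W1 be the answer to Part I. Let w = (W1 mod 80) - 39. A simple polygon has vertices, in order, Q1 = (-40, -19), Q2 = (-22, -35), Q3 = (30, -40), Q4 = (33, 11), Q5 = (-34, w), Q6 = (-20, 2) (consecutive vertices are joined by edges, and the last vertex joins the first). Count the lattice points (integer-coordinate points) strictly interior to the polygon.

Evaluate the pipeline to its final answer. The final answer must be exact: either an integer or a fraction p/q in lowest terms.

Part I: squarings mod 97: 16^1=16, 16^2=62, 16^4=61, 16^8=35, 16^16=61, 16^32=35, 16^64=61, 16^128=35, 16^256=61, 16^512=35, 16^1024=61, 16^2048=35, 16^4096=61, 16^8192=35, 16^16384=61, 16^32768=35, 16^65536=61, 16^131072=35, 16^262144=61; 16^392439 = 16^1 * 16^2 * 16^4 * 16^16 * 16^32 * 16^64 * 16^128 * 16^1024 * 16^2048 * 16^4096 * 16^8192 * 16^16384 * 16^32768 * 16^65536 * 16^262144 = 22 (mod 97); answer 22
Part II: W1 = 22; w = -17; cross terms: (-40*-35 - -22*-19)=982, (-22*-40 - 30*-35)=1930, (30*11 - 33*-40)=1650, (33*-17 - -34*11)=-187, (-34*2 - -20*-17)=-408, (-20*-19 - -40*2)=460; twice the area = |4427| = 4427; area = 4427/2; boundary points = 2 + 1 + 3 + 1 + 1 + 1 = 9; strictly interior points = area - boundary/2 + 1 = 2210; answer 2210

2210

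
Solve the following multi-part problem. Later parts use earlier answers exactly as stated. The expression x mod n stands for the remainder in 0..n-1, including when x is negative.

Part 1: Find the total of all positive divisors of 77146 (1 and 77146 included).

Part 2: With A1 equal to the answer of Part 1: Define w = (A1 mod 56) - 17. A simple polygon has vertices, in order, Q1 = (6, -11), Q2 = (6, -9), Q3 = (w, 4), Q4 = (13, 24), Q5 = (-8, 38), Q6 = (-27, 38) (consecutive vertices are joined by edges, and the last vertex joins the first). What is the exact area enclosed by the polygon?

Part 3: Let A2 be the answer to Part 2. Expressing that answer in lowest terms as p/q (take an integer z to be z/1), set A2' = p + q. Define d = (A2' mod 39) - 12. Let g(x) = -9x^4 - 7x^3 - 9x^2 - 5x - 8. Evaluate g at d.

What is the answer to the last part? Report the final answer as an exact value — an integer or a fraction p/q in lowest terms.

Part 1: 77146 = 2 * 17 * 2269; sigma = (1 + 2) * (1 + 17) * (1 + 2269) = 3 * 18 * 2270 = 122580; answer 122580
Part 2: A1 = 122580; w = 35; cross terms: (6*-9 - 6*-11)=12, (6*4 - 35*-9)=339, (35*24 - 13*4)=788, (13*38 - -8*24)=686, (-8*38 - -27*38)=722, (-27*-11 - 6*38)=69; twice the area = |2616| = 2616; area = 1308; answer 1308
Part 3: A2 = 1308; threaded value p + q = 1309; d = 10; -9*(10)^4 - 7*(10)^3 - 9*(10)^2 - 5*(10)^1 - 8 = (-90000) + (-7000) + (-900) + (-50) + (-8) = -97958; answer -97958

-97958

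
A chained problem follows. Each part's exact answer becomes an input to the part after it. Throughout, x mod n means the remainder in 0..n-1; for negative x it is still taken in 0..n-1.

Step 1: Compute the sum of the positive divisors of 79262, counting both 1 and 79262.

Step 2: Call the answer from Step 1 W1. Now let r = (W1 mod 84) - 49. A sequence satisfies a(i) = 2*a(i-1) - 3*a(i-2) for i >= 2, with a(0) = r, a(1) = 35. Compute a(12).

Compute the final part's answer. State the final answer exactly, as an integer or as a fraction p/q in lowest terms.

Step 1: 79262 = 2 * 39631; sigma = (1 + 2) * (1 + 39631) = 3 * 39632 = 118896; answer 118896
Step 2: W1 = 118896; r = -13; a(2) = 2*(35) - 3*(-13) = 109; iterating: a(2)=109, a(3)=113, a(4)=-101, a(5)=-541, a(6)=-779, a(7)=65, a(8)=2467, a(9)=4739, a(10)=2077, a(11)=-10063, a(12)=-26357; answer -26357

-26357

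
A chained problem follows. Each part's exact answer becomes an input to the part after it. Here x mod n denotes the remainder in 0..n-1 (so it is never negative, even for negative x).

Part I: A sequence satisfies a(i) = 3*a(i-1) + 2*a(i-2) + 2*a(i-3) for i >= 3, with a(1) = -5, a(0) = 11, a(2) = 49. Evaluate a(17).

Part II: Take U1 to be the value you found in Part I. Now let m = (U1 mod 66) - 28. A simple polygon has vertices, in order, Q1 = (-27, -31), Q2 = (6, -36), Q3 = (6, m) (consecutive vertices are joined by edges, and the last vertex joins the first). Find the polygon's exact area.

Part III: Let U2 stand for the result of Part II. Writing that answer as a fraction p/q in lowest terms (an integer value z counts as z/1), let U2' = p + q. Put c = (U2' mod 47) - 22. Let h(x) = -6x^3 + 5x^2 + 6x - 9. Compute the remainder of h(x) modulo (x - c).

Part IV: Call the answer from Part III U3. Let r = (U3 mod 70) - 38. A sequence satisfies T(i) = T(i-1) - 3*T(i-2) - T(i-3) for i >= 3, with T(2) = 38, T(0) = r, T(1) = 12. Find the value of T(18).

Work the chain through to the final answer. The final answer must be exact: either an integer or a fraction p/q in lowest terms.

567390

Part I: a(3) = 3*(49) + 2*(-5) + 2*(11) = 159; iterating: a(3)=159, a(4)=565, a(5)=2111, a(6)=7781, a(7)=28695, a(8)=105869, a(9)=390559, a(10)=1440805, a(11)=5315271, a(12)=19608541, a(13)=72337775, a(14)=266860949, a(15)=984475479, a(16)=3631823885, a(17)=13398144511; answer 13398144511
Part II: U1 = 13398144511; m = 9; cross terms: (-27*-36 - 6*-31)=1158, (6*9 - 6*-36)=270, (6*-31 - -27*9)=57; twice the area = |1485| = 1485; area = 1485/2; answer 1485/2
Part III: U2 = 1485/2; threaded value p + q = 1487; c = 8; remainder = value at the root: -6*(8)^3 + 5*(8)^2 + 6*(8)^1 - 9 = (-3072) + (320) + (48) + (-9) = -2713; answer -2713
Part IV: U3 = -2713; r = -21; T(3) = 1*(38) - 3*(12) - 1*(-21) = 23; iterating: T(3)=23, T(4)=-103, T(5)=-210, T(6)=76, T(7)=809, T(8)=791, T(9)=-1712, T(10)=-4894, T(11)=-549, T(12)=15845, T(13)=22386, T(14)=-24600, T(15)=-107603, T(16)=-56189, T(17)=291220, T(18)=567390; answer 567390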